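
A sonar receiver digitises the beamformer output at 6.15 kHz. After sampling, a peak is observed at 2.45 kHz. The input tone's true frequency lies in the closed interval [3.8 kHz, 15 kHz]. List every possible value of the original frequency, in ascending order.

Frequencies that alias to 2.45 kHz are k·fs ± 2.45 kHz for integer k ≥ 0.
k=0: 2.45 kHz.
k=1: 3.7 kHz, 8.6 kHz.
k=2: 9.85 kHz, 14.75 kHz.
k=3: 16 kHz, 20.9 kHz.
Within [3.8 kHz, 15 kHz]: 8.6 kHz, 9.85 kHz, 14.75 kHz.

8.6 kHz, 9.85 kHz, 14.75 kHz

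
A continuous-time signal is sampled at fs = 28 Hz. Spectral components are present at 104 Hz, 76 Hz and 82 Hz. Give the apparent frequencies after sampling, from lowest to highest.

fs/2 = 14 Hz.
104 Hz mod fs = 20 Hz.
20 Hz > fs/2 = 14 Hz, folds to fs − 20 Hz = 8 Hz.
76 Hz mod fs = 20 Hz.
20 Hz > fs/2 = 14 Hz, folds to fs − 20 Hz = 8 Hz.
82 Hz mod fs = 26 Hz.
26 Hz > fs/2 = 14 Hz, folds to fs − 26 Hz = 2 Hz.
Distinct values: {2 Hz, 8 Hz}.

2 Hz, 8 Hz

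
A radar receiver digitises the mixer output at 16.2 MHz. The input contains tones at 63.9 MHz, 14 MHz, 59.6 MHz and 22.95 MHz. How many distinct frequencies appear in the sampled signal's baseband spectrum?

fs/2 = 8.1 MHz.
63.9 MHz mod fs = 15.3 MHz.
15.3 MHz > fs/2 = 8.1 MHz, folds to fs − 15.3 MHz = 0.9 MHz.
14 MHz > fs/2 = 8.1 MHz, folds to fs − 14 MHz = 2.2 MHz.
59.6 MHz mod fs = 11 MHz.
11 MHz > fs/2 = 8.1 MHz, folds to fs − 11 MHz = 5.2 MHz.
22.95 MHz mod fs = 6.75 MHz.
6.75 MHz ≤ fs/2 = 8.1 MHz, appears at 6.75 MHz.
Distinct values: {0.9 MHz, 2.2 MHz, 5.2 MHz, 6.75 MHz} → 4.

4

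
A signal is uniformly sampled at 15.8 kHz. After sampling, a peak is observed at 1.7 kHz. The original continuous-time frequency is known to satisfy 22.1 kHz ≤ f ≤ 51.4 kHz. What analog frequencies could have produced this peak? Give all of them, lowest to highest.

29.9 kHz, 33.3 kHz, 45.7 kHz, 49.1 kHz

Frequencies that alias to 1.7 kHz are k·fs ± 1.7 kHz for integer k ≥ 0.
k=0: 1.7 kHz.
k=1: 14.1 kHz, 17.5 kHz.
k=2: 29.9 kHz, 33.3 kHz.
k=3: 45.7 kHz, 49.1 kHz.
k=4: 61.5 kHz, 64.9 kHz.
Within [22.1 kHz, 51.4 kHz]: 29.9 kHz, 33.3 kHz, 45.7 kHz, 49.1 kHz.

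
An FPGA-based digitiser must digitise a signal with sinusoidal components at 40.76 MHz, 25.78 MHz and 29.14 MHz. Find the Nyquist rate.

Highest-frequency component: 40.76 MHz.
Nyquist rate = 2 × 40.76 MHz = 81.52 MHz.

81.52 MHz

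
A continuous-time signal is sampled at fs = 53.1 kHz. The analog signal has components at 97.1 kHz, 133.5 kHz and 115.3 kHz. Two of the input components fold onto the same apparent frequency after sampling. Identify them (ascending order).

fs/2 = 26.55 kHz.
97.1 kHz mod fs = 44 kHz.
44 kHz > fs/2 = 26.55 kHz, folds to fs − 44 kHz = 9.1 kHz.
133.5 kHz mod fs = 27.3 kHz.
27.3 kHz > fs/2 = 26.55 kHz, folds to fs − 27.3 kHz = 25.8 kHz.
115.3 kHz mod fs = 9.1 kHz.
9.1 kHz ≤ fs/2 = 26.55 kHz, appears at 9.1 kHz.
97.1 kHz and 115.3 kHz both map to 9.1 kHz.

97.1 kHz, 115.3 kHz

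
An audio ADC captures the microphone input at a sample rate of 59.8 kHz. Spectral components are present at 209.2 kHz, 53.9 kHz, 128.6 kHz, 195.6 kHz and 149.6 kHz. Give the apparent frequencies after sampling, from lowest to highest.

fs/2 = 29.9 kHz.
209.2 kHz mod fs = 29.8 kHz.
29.8 kHz ≤ fs/2 = 29.9 kHz, appears at 29.8 kHz.
53.9 kHz > fs/2 = 29.9 kHz, folds to fs − 53.9 kHz = 5.9 kHz.
128.6 kHz mod fs = 9 kHz.
9 kHz ≤ fs/2 = 29.9 kHz, appears at 9 kHz.
195.6 kHz mod fs = 16.2 kHz.
16.2 kHz ≤ fs/2 = 29.9 kHz, appears at 16.2 kHz.
149.6 kHz mod fs = 30 kHz.
30 kHz > fs/2 = 29.9 kHz, folds to fs − 30 kHz = 29.8 kHz.
Distinct values: {5.9 kHz, 9 kHz, 16.2 kHz, 29.8 kHz}.

5.9 kHz, 9 kHz, 16.2 kHz, 29.8 kHz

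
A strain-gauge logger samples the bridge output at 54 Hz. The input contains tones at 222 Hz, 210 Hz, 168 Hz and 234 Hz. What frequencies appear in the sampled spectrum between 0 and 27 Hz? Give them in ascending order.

6 Hz, 18 Hz

fs/2 = 27 Hz.
222 Hz mod fs = 6 Hz.
6 Hz ≤ fs/2 = 27 Hz, appears at 6 Hz.
210 Hz mod fs = 48 Hz.
48 Hz > fs/2 = 27 Hz, folds to fs − 48 Hz = 6 Hz.
168 Hz mod fs = 6 Hz.
6 Hz ≤ fs/2 = 27 Hz, appears at 6 Hz.
234 Hz mod fs = 18 Hz.
18 Hz ≤ fs/2 = 27 Hz, appears at 18 Hz.
Distinct values: {6 Hz, 18 Hz}.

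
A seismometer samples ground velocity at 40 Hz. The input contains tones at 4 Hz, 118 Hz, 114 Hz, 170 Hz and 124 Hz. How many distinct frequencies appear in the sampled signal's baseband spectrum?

4

fs/2 = 20 Hz.
4 Hz ≤ fs/2 = 20 Hz, passes unchanged.
118 Hz mod fs = 38 Hz.
38 Hz > fs/2 = 20 Hz, folds to fs − 38 Hz = 2 Hz.
114 Hz mod fs = 34 Hz.
34 Hz > fs/2 = 20 Hz, folds to fs − 34 Hz = 6 Hz.
170 Hz mod fs = 10 Hz.
10 Hz ≤ fs/2 = 20 Hz, appears at 10 Hz.
124 Hz mod fs = 4 Hz.
4 Hz ≤ fs/2 = 20 Hz, appears at 4 Hz.
Distinct values: {2 Hz, 4 Hz, 6 Hz, 10 Hz} → 4.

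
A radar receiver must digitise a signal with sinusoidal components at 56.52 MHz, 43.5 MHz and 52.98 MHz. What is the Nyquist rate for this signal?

Highest-frequency component: 56.52 MHz.
Nyquist rate = 2 × 56.52 MHz = 113.04 MHz.

113.04 MHz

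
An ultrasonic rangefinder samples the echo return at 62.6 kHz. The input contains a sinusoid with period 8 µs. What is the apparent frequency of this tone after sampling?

0.2 kHz

T = 8 µs → f = 1/T = 125 kHz.
125 kHz mod fs = 62.4 kHz.
62.4 kHz > fs/2 = 31.3 kHz, folds to fs − 62.4 kHz = 0.2 kHz.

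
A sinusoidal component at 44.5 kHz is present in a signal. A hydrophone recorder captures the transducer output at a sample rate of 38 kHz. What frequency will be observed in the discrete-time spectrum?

6.5 kHz

44.5 kHz mod fs = 6.5 kHz.
6.5 kHz ≤ fs/2 = 19 kHz, appears at 6.5 kHz.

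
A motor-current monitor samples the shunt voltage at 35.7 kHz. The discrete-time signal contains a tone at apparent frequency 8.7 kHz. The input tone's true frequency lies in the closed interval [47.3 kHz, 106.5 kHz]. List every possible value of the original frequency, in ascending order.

62.7 kHz, 80.1 kHz, 98.4 kHz

Frequencies that alias to 8.7 kHz are k·fs ± 8.7 kHz for integer k ≥ 0.
k=0: 8.7 kHz.
k=1: 27 kHz, 44.4 kHz.
k=2: 62.7 kHz, 80.1 kHz.
k=3: 98.4 kHz, 115.8 kHz.
k=4: 134.1 kHz, 151.5 kHz.
Within [47.3 kHz, 106.5 kHz]: 62.7 kHz, 80.1 kHz, 98.4 kHz.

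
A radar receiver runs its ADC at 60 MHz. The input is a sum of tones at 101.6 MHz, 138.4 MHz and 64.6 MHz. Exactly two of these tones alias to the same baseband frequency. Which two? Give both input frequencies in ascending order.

fs/2 = 30 MHz.
101.6 MHz mod fs = 41.6 MHz.
41.6 MHz > fs/2 = 30 MHz, folds to fs − 41.6 MHz = 18.4 MHz.
138.4 MHz mod fs = 18.4 MHz.
18.4 MHz ≤ fs/2 = 30 MHz, appears at 18.4 MHz.
64.6 MHz mod fs = 4.6 MHz.
4.6 MHz ≤ fs/2 = 30 MHz, appears at 4.6 MHz.
101.6 MHz and 138.4 MHz both map to 18.4 MHz.

101.6 MHz, 138.4 MHz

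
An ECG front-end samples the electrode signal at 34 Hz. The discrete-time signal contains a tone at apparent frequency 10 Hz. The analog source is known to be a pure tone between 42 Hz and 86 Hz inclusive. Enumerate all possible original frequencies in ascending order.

Frequencies that alias to 10 Hz are k·fs ± 10 Hz for integer k ≥ 0.
k=0: 10 Hz.
k=1: 24 Hz, 44 Hz.
k=2: 58 Hz, 78 Hz.
k=3: 92 Hz, 112 Hz.
Within [42 Hz, 86 Hz]: 44 Hz, 58 Hz, 78 Hz.

44 Hz, 58 Hz, 78 Hz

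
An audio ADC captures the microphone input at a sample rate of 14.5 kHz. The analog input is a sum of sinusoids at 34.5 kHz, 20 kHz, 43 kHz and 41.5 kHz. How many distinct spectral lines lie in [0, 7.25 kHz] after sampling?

3

fs/2 = 7.25 kHz.
34.5 kHz mod fs = 5.5 kHz.
5.5 kHz ≤ fs/2 = 7.25 kHz, appears at 5.5 kHz.
20 kHz mod fs = 5.5 kHz.
5.5 kHz ≤ fs/2 = 7.25 kHz, appears at 5.5 kHz.
43 kHz mod fs = 14 kHz.
14 kHz > fs/2 = 7.25 kHz, folds to fs − 14 kHz = 0.5 kHz.
41.5 kHz mod fs = 12.5 kHz.
12.5 kHz > fs/2 = 7.25 kHz, folds to fs − 12.5 kHz = 2 kHz.
Distinct values: {0.5 kHz, 2 kHz, 5.5 kHz} → 3.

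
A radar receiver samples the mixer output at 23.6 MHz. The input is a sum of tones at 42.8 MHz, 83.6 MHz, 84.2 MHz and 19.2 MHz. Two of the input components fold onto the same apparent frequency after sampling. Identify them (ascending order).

fs/2 = 11.8 MHz.
42.8 MHz mod fs = 19.2 MHz.
19.2 MHz > fs/2 = 11.8 MHz, folds to fs − 19.2 MHz = 4.4 MHz.
83.6 MHz mod fs = 12.8 MHz.
12.8 MHz > fs/2 = 11.8 MHz, folds to fs − 12.8 MHz = 10.8 MHz.
84.2 MHz mod fs = 13.4 MHz.
13.4 MHz > fs/2 = 11.8 MHz, folds to fs − 13.4 MHz = 10.2 MHz.
19.2 MHz > fs/2 = 11.8 MHz, folds to fs − 19.2 MHz = 4.4 MHz.
19.2 MHz and 42.8 MHz both map to 4.4 MHz.

19.2 MHz, 42.8 MHz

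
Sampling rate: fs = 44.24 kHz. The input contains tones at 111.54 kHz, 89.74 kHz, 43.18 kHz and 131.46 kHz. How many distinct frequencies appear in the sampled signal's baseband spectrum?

fs/2 = 22.12 kHz.
111.54 kHz mod fs = 23.06 kHz.
23.06 kHz > fs/2 = 22.12 kHz, folds to fs − 23.06 kHz = 21.18 kHz.
89.74 kHz mod fs = 1.26 kHz.
1.26 kHz ≤ fs/2 = 22.12 kHz, appears at 1.26 kHz.
43.18 kHz > fs/2 = 22.12 kHz, folds to fs − 43.18 kHz = 1.06 kHz.
131.46 kHz mod fs = 42.98 kHz.
42.98 kHz > fs/2 = 22.12 kHz, folds to fs − 42.98 kHz = 1.26 kHz.
Distinct values: {1.06 kHz, 1.26 kHz, 21.18 kHz} → 3.

3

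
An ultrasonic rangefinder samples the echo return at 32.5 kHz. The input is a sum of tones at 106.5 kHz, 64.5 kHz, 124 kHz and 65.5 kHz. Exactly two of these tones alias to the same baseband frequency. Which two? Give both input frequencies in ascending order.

64.5 kHz, 65.5 kHz

fs/2 = 16.25 kHz.
106.5 kHz mod fs = 9 kHz.
9 kHz ≤ fs/2 = 16.25 kHz, appears at 9 kHz.
64.5 kHz mod fs = 32 kHz.
32 kHz > fs/2 = 16.25 kHz, folds to fs − 32 kHz = 0.5 kHz.
124 kHz mod fs = 26.5 kHz.
26.5 kHz > fs/2 = 16.25 kHz, folds to fs − 26.5 kHz = 6 kHz.
65.5 kHz mod fs = 0.5 kHz.
0.5 kHz ≤ fs/2 = 16.25 kHz, appears at 0.5 kHz.
64.5 kHz and 65.5 kHz both map to 0.5 kHz.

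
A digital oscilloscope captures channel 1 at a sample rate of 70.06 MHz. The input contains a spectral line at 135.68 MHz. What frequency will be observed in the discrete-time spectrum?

135.68 MHz mod fs = 65.62 MHz.
65.62 MHz > fs/2 = 35.03 MHz, folds to fs − 65.62 MHz = 4.44 MHz.

4.44 MHz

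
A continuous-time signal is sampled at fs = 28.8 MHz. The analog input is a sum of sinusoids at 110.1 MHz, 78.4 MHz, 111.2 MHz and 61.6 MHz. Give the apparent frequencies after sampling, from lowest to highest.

4 MHz, 5.1 MHz, 8 MHz

fs/2 = 14.4 MHz.
110.1 MHz mod fs = 23.7 MHz.
23.7 MHz > fs/2 = 14.4 MHz, folds to fs − 23.7 MHz = 5.1 MHz.
78.4 MHz mod fs = 20.8 MHz.
20.8 MHz > fs/2 = 14.4 MHz, folds to fs − 20.8 MHz = 8 MHz.
111.2 MHz mod fs = 24.8 MHz.
24.8 MHz > fs/2 = 14.4 MHz, folds to fs − 24.8 MHz = 4 MHz.
61.6 MHz mod fs = 4 MHz.
4 MHz ≤ fs/2 = 14.4 MHz, appears at 4 MHz.
Distinct values: {4 MHz, 5.1 MHz, 8 MHz}.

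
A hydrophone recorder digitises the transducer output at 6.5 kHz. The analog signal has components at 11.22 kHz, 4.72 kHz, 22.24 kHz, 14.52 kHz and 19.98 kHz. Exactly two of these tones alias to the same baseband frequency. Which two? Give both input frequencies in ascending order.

fs/2 = 3.25 kHz.
11.22 kHz mod fs = 4.72 kHz.
4.72 kHz > fs/2 = 3.25 kHz, folds to fs − 4.72 kHz = 1.78 kHz.
4.72 kHz > fs/2 = 3.25 kHz, folds to fs − 4.72 kHz = 1.78 kHz.
22.24 kHz mod fs = 2.74 kHz.
2.74 kHz ≤ fs/2 = 3.25 kHz, appears at 2.74 kHz.
14.52 kHz mod fs = 1.52 kHz.
1.52 kHz ≤ fs/2 = 3.25 kHz, appears at 1.52 kHz.
19.98 kHz mod fs = 0.48 kHz.
0.48 kHz ≤ fs/2 = 3.25 kHz, appears at 0.48 kHz.
4.72 kHz and 11.22 kHz both map to 1.78 kHz.

4.72 kHz, 11.22 kHz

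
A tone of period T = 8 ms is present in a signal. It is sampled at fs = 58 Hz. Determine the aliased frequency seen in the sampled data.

9 Hz

T = 8 ms → f = 1/T = 125 Hz.
125 Hz mod fs = 9 Hz.
9 Hz ≤ fs/2 = 29 Hz, appears at 9 Hz.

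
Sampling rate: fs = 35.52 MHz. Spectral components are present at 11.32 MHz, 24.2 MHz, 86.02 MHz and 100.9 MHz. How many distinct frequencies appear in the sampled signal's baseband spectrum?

3

fs/2 = 17.76 MHz.
11.32 MHz ≤ fs/2 = 17.76 MHz, passes unchanged.
24.2 MHz > fs/2 = 17.76 MHz, folds to fs − 24.2 MHz = 11.32 MHz.
86.02 MHz mod fs = 14.98 MHz.
14.98 MHz ≤ fs/2 = 17.76 MHz, appears at 14.98 MHz.
100.9 MHz mod fs = 29.86 MHz.
29.86 MHz > fs/2 = 17.76 MHz, folds to fs − 29.86 MHz = 5.66 MHz.
Distinct values: {5.66 MHz, 11.32 MHz, 14.98 MHz} → 3.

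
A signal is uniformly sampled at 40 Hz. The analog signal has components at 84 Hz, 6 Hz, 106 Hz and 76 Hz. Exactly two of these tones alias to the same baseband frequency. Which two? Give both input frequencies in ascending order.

fs/2 = 20 Hz.
84 Hz mod fs = 4 Hz.
4 Hz ≤ fs/2 = 20 Hz, appears at 4 Hz.
6 Hz ≤ fs/2 = 20 Hz, passes unchanged.
106 Hz mod fs = 26 Hz.
26 Hz > fs/2 = 20 Hz, folds to fs − 26 Hz = 14 Hz.
76 Hz mod fs = 36 Hz.
36 Hz > fs/2 = 20 Hz, folds to fs − 36 Hz = 4 Hz.
76 Hz and 84 Hz both map to 4 Hz.

76 Hz, 84 Hz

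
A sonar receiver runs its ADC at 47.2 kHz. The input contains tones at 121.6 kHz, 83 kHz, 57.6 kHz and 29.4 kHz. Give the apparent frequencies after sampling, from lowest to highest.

10.4 kHz, 11.4 kHz, 17.8 kHz, 20 kHz

fs/2 = 23.6 kHz.
121.6 kHz mod fs = 27.2 kHz.
27.2 kHz > fs/2 = 23.6 kHz, folds to fs − 27.2 kHz = 20 kHz.
83 kHz mod fs = 35.8 kHz.
35.8 kHz > fs/2 = 23.6 kHz, folds to fs − 35.8 kHz = 11.4 kHz.
57.6 kHz mod fs = 10.4 kHz.
10.4 kHz ≤ fs/2 = 23.6 kHz, appears at 10.4 kHz.
29.4 kHz > fs/2 = 23.6 kHz, folds to fs − 29.4 kHz = 17.8 kHz.
Distinct values: {10.4 kHz, 11.4 kHz, 17.8 kHz, 20 kHz}.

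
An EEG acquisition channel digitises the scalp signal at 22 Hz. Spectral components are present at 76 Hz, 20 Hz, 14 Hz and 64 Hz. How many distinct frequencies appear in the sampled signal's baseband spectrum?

fs/2 = 11 Hz.
76 Hz mod fs = 10 Hz.
10 Hz ≤ fs/2 = 11 Hz, appears at 10 Hz.
20 Hz > fs/2 = 11 Hz, folds to fs − 20 Hz = 2 Hz.
14 Hz > fs/2 = 11 Hz, folds to fs − 14 Hz = 8 Hz.
64 Hz mod fs = 20 Hz.
20 Hz > fs/2 = 11 Hz, folds to fs − 20 Hz = 2 Hz.
Distinct values: {2 Hz, 8 Hz, 10 Hz} → 3.

3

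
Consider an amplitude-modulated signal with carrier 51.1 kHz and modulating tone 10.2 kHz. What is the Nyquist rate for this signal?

AM sidebands sit at fc ± fm = 40.9 kHz and 61.3 kHz.
Highest-frequency component: 61.3 kHz.
Nyquist rate = 2 × 61.3 kHz = 122.6 kHz.

122.6 kHz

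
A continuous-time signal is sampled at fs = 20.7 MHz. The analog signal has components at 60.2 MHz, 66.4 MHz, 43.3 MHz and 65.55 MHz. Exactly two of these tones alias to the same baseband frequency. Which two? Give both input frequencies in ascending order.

fs/2 = 10.35 MHz.
60.2 MHz mod fs = 18.8 MHz.
18.8 MHz > fs/2 = 10.35 MHz, folds to fs − 18.8 MHz = 1.9 MHz.
66.4 MHz mod fs = 4.3 MHz.
4.3 MHz ≤ fs/2 = 10.35 MHz, appears at 4.3 MHz.
43.3 MHz mod fs = 1.9 MHz.
1.9 MHz ≤ fs/2 = 10.35 MHz, appears at 1.9 MHz.
65.55 MHz mod fs = 3.45 MHz.
3.45 MHz ≤ fs/2 = 10.35 MHz, appears at 3.45 MHz.
43.3 MHz and 60.2 MHz both map to 1.9 MHz.

43.3 MHz, 60.2 MHz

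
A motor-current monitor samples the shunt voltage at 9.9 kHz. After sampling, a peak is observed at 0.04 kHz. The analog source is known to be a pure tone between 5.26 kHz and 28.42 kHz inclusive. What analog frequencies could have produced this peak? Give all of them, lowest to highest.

Frequencies that alias to 0.04 kHz are k·fs ± 0.04 kHz for integer k ≥ 0.
k=0: 0.04 kHz.
k=1: 9.86 kHz, 9.94 kHz.
k=2: 19.76 kHz, 19.84 kHz.
k=3: 29.66 kHz, 29.74 kHz.
Within [5.26 kHz, 28.42 kHz]: 9.86 kHz, 9.94 kHz, 19.76 kHz, 19.84 kHz.

9.86 kHz, 9.94 kHz, 19.76 kHz, 19.84 kHz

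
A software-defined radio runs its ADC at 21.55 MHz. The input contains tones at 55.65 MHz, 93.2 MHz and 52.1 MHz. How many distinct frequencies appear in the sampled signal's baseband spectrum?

fs/2 = 10.775 MHz.
55.65 MHz mod fs = 12.55 MHz.
12.55 MHz > fs/2 = 10.775 MHz, folds to fs − 12.55 MHz = 9 MHz.
93.2 MHz mod fs = 7 MHz.
7 MHz ≤ fs/2 = 10.775 MHz, appears at 7 MHz.
52.1 MHz mod fs = 9 MHz.
9 MHz ≤ fs/2 = 10.775 MHz, appears at 9 MHz.
Distinct values: {7 MHz, 9 MHz} → 2.

2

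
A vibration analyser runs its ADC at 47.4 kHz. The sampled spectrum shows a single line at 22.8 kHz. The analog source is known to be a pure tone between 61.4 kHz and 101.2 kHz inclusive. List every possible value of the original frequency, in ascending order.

Frequencies that alias to 22.8 kHz are k·fs ± 22.8 kHz for integer k ≥ 0.
k=0: 22.8 kHz.
k=1: 24.6 kHz, 70.2 kHz.
k=2: 72 kHz, 117.6 kHz.
k=3: 119.4 kHz, 165 kHz.
Within [61.4 kHz, 101.2 kHz]: 70.2 kHz, 72 kHz.

70.2 kHz, 72 kHz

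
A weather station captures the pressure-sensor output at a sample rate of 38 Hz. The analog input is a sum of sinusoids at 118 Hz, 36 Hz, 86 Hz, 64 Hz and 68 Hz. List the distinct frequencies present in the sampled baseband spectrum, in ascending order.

2 Hz, 4 Hz, 8 Hz, 10 Hz, 12 Hz

fs/2 = 19 Hz.
118 Hz mod fs = 4 Hz.
4 Hz ≤ fs/2 = 19 Hz, appears at 4 Hz.
36 Hz > fs/2 = 19 Hz, folds to fs − 36 Hz = 2 Hz.
86 Hz mod fs = 10 Hz.
10 Hz ≤ fs/2 = 19 Hz, appears at 10 Hz.
64 Hz mod fs = 26 Hz.
26 Hz > fs/2 = 19 Hz, folds to fs − 26 Hz = 12 Hz.
68 Hz mod fs = 30 Hz.
30 Hz > fs/2 = 19 Hz, folds to fs − 30 Hz = 8 Hz.
Distinct values: {2 Hz, 4 Hz, 8 Hz, 10 Hz, 12 Hz}.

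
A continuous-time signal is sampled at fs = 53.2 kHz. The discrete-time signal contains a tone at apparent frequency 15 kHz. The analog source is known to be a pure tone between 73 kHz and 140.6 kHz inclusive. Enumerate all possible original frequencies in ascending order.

Frequencies that alias to 15 kHz are k·fs ± 15 kHz for integer k ≥ 0.
k=0: 15 kHz.
k=1: 38.2 kHz, 68.2 kHz.
k=2: 91.4 kHz, 121.4 kHz.
k=3: 144.6 kHz, 174.6 kHz.
Within [73 kHz, 140.6 kHz]: 91.4 kHz, 121.4 kHz.

91.4 kHz, 121.4 kHz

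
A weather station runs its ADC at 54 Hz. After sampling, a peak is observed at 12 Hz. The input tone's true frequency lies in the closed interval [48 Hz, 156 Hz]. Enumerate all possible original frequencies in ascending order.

66 Hz, 96 Hz, 120 Hz, 150 Hz

Frequencies that alias to 12 Hz are k·fs ± 12 Hz for integer k ≥ 0.
k=0: 12 Hz.
k=1: 42 Hz, 66 Hz.
k=2: 96 Hz, 120 Hz.
k=3: 150 Hz, 174 Hz.
k=4: 204 Hz, 228 Hz.
Within [48 Hz, 156 Hz]: 66 Hz, 96 Hz, 120 Hz, 150 Hz.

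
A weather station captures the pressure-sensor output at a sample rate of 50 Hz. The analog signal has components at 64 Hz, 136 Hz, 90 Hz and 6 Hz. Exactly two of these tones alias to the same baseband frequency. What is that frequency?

14 Hz

fs/2 = 25 Hz.
64 Hz mod fs = 14 Hz.
14 Hz ≤ fs/2 = 25 Hz, appears at 14 Hz.
136 Hz mod fs = 36 Hz.
36 Hz > fs/2 = 25 Hz, folds to fs − 36 Hz = 14 Hz.
90 Hz mod fs = 40 Hz.
40 Hz > fs/2 = 25 Hz, folds to fs − 40 Hz = 10 Hz.
6 Hz ≤ fs/2 = 25 Hz, passes unchanged.
64 Hz and 136 Hz both map to 14 Hz.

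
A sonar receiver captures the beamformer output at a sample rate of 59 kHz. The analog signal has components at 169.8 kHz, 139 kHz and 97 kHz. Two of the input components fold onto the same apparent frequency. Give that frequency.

fs/2 = 29.5 kHz.
169.8 kHz mod fs = 51.8 kHz.
51.8 kHz > fs/2 = 29.5 kHz, folds to fs − 51.8 kHz = 7.2 kHz.
139 kHz mod fs = 21 kHz.
21 kHz ≤ fs/2 = 29.5 kHz, appears at 21 kHz.
97 kHz mod fs = 38 kHz.
38 kHz > fs/2 = 29.5 kHz, folds to fs − 38 kHz = 21 kHz.
97 kHz and 139 kHz both map to 21 kHz.

21 kHz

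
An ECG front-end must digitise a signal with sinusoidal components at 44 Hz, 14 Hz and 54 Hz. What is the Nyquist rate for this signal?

108 Hz

Highest-frequency component: 54 Hz.
Nyquist rate = 2 × 54 Hz = 108 Hz.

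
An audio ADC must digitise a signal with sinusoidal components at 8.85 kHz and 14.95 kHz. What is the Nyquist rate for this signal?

Highest-frequency component: 14.95 kHz.
Nyquist rate = 2 × 14.95 kHz = 29.9 kHz.

29.9 kHz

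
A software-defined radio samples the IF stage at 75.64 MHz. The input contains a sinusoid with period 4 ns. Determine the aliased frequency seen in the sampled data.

T = 4 ns → f = 1/T = 250 MHz.
250 MHz mod fs = 23.08 MHz.
23.08 MHz ≤ fs/2 = 37.82 MHz, appears at 23.08 MHz.

23.08 MHz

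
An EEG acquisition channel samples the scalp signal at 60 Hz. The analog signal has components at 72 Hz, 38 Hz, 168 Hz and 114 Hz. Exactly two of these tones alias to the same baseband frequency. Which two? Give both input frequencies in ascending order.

72 Hz, 168 Hz

fs/2 = 30 Hz.
72 Hz mod fs = 12 Hz.
12 Hz ≤ fs/2 = 30 Hz, appears at 12 Hz.
38 Hz > fs/2 = 30 Hz, folds to fs − 38 Hz = 22 Hz.
168 Hz mod fs = 48 Hz.
48 Hz > fs/2 = 30 Hz, folds to fs − 48 Hz = 12 Hz.
114 Hz mod fs = 54 Hz.
54 Hz > fs/2 = 30 Hz, folds to fs − 54 Hz = 6 Hz.
72 Hz and 168 Hz both map to 12 Hz.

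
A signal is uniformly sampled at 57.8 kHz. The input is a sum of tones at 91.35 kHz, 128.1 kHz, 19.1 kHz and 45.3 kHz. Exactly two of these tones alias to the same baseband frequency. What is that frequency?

fs/2 = 28.9 kHz.
91.35 kHz mod fs = 33.55 kHz.
33.55 kHz > fs/2 = 28.9 kHz, folds to fs − 33.55 kHz = 24.25 kHz.
128.1 kHz mod fs = 12.5 kHz.
12.5 kHz ≤ fs/2 = 28.9 kHz, appears at 12.5 kHz.
19.1 kHz ≤ fs/2 = 28.9 kHz, passes unchanged.
45.3 kHz > fs/2 = 28.9 kHz, folds to fs − 45.3 kHz = 12.5 kHz.
45.3 kHz and 128.1 kHz both map to 12.5 kHz.

12.5 kHz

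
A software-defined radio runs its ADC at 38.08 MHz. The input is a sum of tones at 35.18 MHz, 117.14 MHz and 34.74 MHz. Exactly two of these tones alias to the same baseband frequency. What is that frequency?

2.9 MHz

fs/2 = 19.04 MHz.
35.18 MHz > fs/2 = 19.04 MHz, folds to fs − 35.18 MHz = 2.9 MHz.
117.14 MHz mod fs = 2.9 MHz.
2.9 MHz ≤ fs/2 = 19.04 MHz, appears at 2.9 MHz.
34.74 MHz > fs/2 = 19.04 MHz, folds to fs − 34.74 MHz = 3.34 MHz.
35.18 MHz and 117.14 MHz both map to 2.9 MHz.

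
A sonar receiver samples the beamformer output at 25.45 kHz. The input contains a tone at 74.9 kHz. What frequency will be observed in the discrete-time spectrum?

74.9 kHz mod fs = 24 kHz.
24 kHz > fs/2 = 12.725 kHz, folds to fs − 24 kHz = 1.45 kHz.

1.45 kHz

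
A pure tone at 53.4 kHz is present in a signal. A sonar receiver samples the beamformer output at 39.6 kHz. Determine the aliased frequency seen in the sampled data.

53.4 kHz mod fs = 13.8 kHz.
13.8 kHz ≤ fs/2 = 19.8 kHz, appears at 13.8 kHz.

13.8 kHz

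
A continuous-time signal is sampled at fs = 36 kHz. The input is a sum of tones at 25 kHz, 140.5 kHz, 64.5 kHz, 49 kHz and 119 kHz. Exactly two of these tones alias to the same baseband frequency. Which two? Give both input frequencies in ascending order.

fs/2 = 18 kHz.
25 kHz > fs/2 = 18 kHz, folds to fs − 25 kHz = 11 kHz.
140.5 kHz mod fs = 32.5 kHz.
32.5 kHz > fs/2 = 18 kHz, folds to fs − 32.5 kHz = 3.5 kHz.
64.5 kHz mod fs = 28.5 kHz.
28.5 kHz > fs/2 = 18 kHz, folds to fs − 28.5 kHz = 7.5 kHz.
49 kHz mod fs = 13 kHz.
13 kHz ≤ fs/2 = 18 kHz, appears at 13 kHz.
119 kHz mod fs = 11 kHz.
11 kHz ≤ fs/2 = 18 kHz, appears at 11 kHz.
25 kHz and 119 kHz both map to 11 kHz.

25 kHz, 119 kHz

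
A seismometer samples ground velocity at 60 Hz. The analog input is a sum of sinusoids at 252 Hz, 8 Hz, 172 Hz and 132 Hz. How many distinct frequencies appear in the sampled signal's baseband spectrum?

2

fs/2 = 30 Hz.
252 Hz mod fs = 12 Hz.
12 Hz ≤ fs/2 = 30 Hz, appears at 12 Hz.
8 Hz ≤ fs/2 = 30 Hz, passes unchanged.
172 Hz mod fs = 52 Hz.
52 Hz > fs/2 = 30 Hz, folds to fs − 52 Hz = 8 Hz.
132 Hz mod fs = 12 Hz.
12 Hz ≤ fs/2 = 30 Hz, appears at 12 Hz.
Distinct values: {8 Hz, 12 Hz} → 2.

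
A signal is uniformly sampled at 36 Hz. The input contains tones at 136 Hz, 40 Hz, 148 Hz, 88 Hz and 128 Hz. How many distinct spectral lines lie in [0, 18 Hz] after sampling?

3

fs/2 = 18 Hz.
136 Hz mod fs = 28 Hz.
28 Hz > fs/2 = 18 Hz, folds to fs − 28 Hz = 8 Hz.
40 Hz mod fs = 4 Hz.
4 Hz ≤ fs/2 = 18 Hz, appears at 4 Hz.
148 Hz mod fs = 4 Hz.
4 Hz ≤ fs/2 = 18 Hz, appears at 4 Hz.
88 Hz mod fs = 16 Hz.
16 Hz ≤ fs/2 = 18 Hz, appears at 16 Hz.
128 Hz mod fs = 20 Hz.
20 Hz > fs/2 = 18 Hz, folds to fs − 20 Hz = 16 Hz.
Distinct values: {4 Hz, 8 Hz, 16 Hz} → 3.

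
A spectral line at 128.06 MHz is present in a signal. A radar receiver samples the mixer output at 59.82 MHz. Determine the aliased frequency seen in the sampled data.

128.06 MHz mod fs = 8.42 MHz.
8.42 MHz ≤ fs/2 = 29.91 MHz, appears at 8.42 MHz.

8.42 MHz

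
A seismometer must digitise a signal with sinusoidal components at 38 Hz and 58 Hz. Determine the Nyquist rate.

Highest-frequency component: 58 Hz.
Nyquist rate = 2 × 58 Hz = 116 Hz.

116 Hz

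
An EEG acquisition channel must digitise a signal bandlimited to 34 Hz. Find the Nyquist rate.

Nyquist rate = 2 × 34 Hz = 68 Hz.

68 Hz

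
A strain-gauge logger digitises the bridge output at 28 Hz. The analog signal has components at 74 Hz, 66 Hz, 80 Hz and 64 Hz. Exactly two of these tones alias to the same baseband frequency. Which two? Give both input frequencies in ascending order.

fs/2 = 14 Hz.
74 Hz mod fs = 18 Hz.
18 Hz > fs/2 = 14 Hz, folds to fs − 18 Hz = 10 Hz.
66 Hz mod fs = 10 Hz.
10 Hz ≤ fs/2 = 14 Hz, appears at 10 Hz.
80 Hz mod fs = 24 Hz.
24 Hz > fs/2 = 14 Hz, folds to fs − 24 Hz = 4 Hz.
64 Hz mod fs = 8 Hz.
8 Hz ≤ fs/2 = 14 Hz, appears at 8 Hz.
66 Hz and 74 Hz both map to 10 Hz.

66 Hz, 74 Hz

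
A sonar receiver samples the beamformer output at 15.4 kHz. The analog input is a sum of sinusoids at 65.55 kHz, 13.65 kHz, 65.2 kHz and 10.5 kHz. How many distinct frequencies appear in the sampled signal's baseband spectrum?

4

fs/2 = 7.7 kHz.
65.55 kHz mod fs = 3.95 kHz.
3.95 kHz ≤ fs/2 = 7.7 kHz, appears at 3.95 kHz.
13.65 kHz > fs/2 = 7.7 kHz, folds to fs − 13.65 kHz = 1.75 kHz.
65.2 kHz mod fs = 3.6 kHz.
3.6 kHz ≤ fs/2 = 7.7 kHz, appears at 3.6 kHz.
10.5 kHz > fs/2 = 7.7 kHz, folds to fs − 10.5 kHz = 4.9 kHz.
Distinct values: {1.75 kHz, 3.6 kHz, 3.95 kHz, 4.9 kHz} → 4.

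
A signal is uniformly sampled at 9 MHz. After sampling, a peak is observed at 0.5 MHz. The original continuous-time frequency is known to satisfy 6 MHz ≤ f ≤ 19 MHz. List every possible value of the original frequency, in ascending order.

Frequencies that alias to 0.5 MHz are k·fs ± 0.5 MHz for integer k ≥ 0.
k=0: 0.5 MHz.
k=1: 8.5 MHz, 9.5 MHz.
k=2: 17.5 MHz, 18.5 MHz.
k=3: 26.5 MHz, 27.5 MHz.
Within [6 MHz, 19 MHz]: 8.5 MHz, 9.5 MHz, 17.5 MHz, 18.5 MHz.

8.5 MHz, 9.5 MHz, 17.5 MHz, 18.5 MHz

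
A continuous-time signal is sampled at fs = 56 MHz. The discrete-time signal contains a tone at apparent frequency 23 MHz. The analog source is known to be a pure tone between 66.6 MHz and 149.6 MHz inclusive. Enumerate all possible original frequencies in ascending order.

Frequencies that alias to 23 MHz are k·fs ± 23 MHz for integer k ≥ 0.
k=0: 23 MHz.
k=1: 33 MHz, 79 MHz.
k=2: 89 MHz, 135 MHz.
k=3: 145 MHz, 191 MHz.
k=4: 201 MHz, 247 MHz.
Within [66.6 MHz, 149.6 MHz]: 79 MHz, 89 MHz, 135 MHz, 145 MHz.

79 MHz, 89 MHz, 135 MHz, 145 MHz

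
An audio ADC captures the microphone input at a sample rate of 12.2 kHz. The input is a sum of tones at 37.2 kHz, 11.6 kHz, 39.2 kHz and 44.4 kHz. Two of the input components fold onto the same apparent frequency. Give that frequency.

0.6 kHz

fs/2 = 6.1 kHz.
37.2 kHz mod fs = 0.6 kHz.
0.6 kHz ≤ fs/2 = 6.1 kHz, appears at 0.6 kHz.
11.6 kHz > fs/2 = 6.1 kHz, folds to fs − 11.6 kHz = 0.6 kHz.
39.2 kHz mod fs = 2.6 kHz.
2.6 kHz ≤ fs/2 = 6.1 kHz, appears at 2.6 kHz.
44.4 kHz mod fs = 7.8 kHz.
7.8 kHz > fs/2 = 6.1 kHz, folds to fs − 7.8 kHz = 4.4 kHz.
11.6 kHz and 37.2 kHz both map to 0.6 kHz.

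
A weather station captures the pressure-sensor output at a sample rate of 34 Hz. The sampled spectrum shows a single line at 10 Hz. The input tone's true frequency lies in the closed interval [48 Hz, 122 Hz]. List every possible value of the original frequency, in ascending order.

58 Hz, 78 Hz, 92 Hz, 112 Hz

Frequencies that alias to 10 Hz are k·fs ± 10 Hz for integer k ≥ 0.
k=0: 10 Hz.
k=1: 24 Hz, 44 Hz.
k=2: 58 Hz, 78 Hz.
k=3: 92 Hz, 112 Hz.
k=4: 126 Hz, 146 Hz.
Within [48 Hz, 122 Hz]: 58 Hz, 78 Hz, 92 Hz, 112 Hz.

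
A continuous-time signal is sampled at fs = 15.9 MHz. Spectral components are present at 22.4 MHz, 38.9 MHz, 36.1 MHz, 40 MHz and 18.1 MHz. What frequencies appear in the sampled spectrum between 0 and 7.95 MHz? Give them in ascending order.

fs/2 = 7.95 MHz.
22.4 MHz mod fs = 6.5 MHz.
6.5 MHz ≤ fs/2 = 7.95 MHz, appears at 6.5 MHz.
38.9 MHz mod fs = 7.1 MHz.
7.1 MHz ≤ fs/2 = 7.95 MHz, appears at 7.1 MHz.
36.1 MHz mod fs = 4.3 MHz.
4.3 MHz ≤ fs/2 = 7.95 MHz, appears at 4.3 MHz.
40 MHz mod fs = 8.2 MHz.
8.2 MHz > fs/2 = 7.95 MHz, folds to fs − 8.2 MHz = 7.7 MHz.
18.1 MHz mod fs = 2.2 MHz.
2.2 MHz ≤ fs/2 = 7.95 MHz, appears at 2.2 MHz.
Distinct values: {2.2 MHz, 4.3 MHz, 6.5 MHz, 7.1 MHz, 7.7 MHz}.

2.2 MHz, 4.3 MHz, 6.5 MHz, 7.1 MHz, 7.7 MHz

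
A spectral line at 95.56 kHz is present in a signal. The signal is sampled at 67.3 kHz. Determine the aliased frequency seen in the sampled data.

95.56 kHz mod fs = 28.26 kHz.
28.26 kHz ≤ fs/2 = 33.65 kHz, appears at 28.26 kHz.

28.26 kHz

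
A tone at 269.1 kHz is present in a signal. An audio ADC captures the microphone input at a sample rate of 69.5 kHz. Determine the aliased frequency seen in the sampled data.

269.1 kHz mod fs = 60.6 kHz.
60.6 kHz > fs/2 = 34.75 kHz, folds to fs − 60.6 kHz = 8.9 kHz.

8.9 kHz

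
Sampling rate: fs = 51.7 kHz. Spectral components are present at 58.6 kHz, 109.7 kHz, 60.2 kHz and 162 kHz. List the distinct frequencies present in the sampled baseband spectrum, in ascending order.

6.3 kHz, 6.9 kHz, 8.5 kHz

fs/2 = 25.85 kHz.
58.6 kHz mod fs = 6.9 kHz.
6.9 kHz ≤ fs/2 = 25.85 kHz, appears at 6.9 kHz.
109.7 kHz mod fs = 6.3 kHz.
6.3 kHz ≤ fs/2 = 25.85 kHz, appears at 6.3 kHz.
60.2 kHz mod fs = 8.5 kHz.
8.5 kHz ≤ fs/2 = 25.85 kHz, appears at 8.5 kHz.
162 kHz mod fs = 6.9 kHz.
6.9 kHz ≤ fs/2 = 25.85 kHz, appears at 6.9 kHz.
Distinct values: {6.3 kHz, 6.9 kHz, 8.5 kHz}.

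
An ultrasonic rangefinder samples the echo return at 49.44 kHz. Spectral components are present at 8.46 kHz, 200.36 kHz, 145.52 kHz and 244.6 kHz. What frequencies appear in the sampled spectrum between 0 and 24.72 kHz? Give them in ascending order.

fs/2 = 24.72 kHz.
8.46 kHz ≤ fs/2 = 24.72 kHz, passes unchanged.
200.36 kHz mod fs = 2.6 kHz.
2.6 kHz ≤ fs/2 = 24.72 kHz, appears at 2.6 kHz.
145.52 kHz mod fs = 46.64 kHz.
46.64 kHz > fs/2 = 24.72 kHz, folds to fs − 46.64 kHz = 2.8 kHz.
244.6 kHz mod fs = 46.84 kHz.
46.84 kHz > fs/2 = 24.72 kHz, folds to fs − 46.84 kHz = 2.6 kHz.
Distinct values: {2.6 kHz, 2.8 kHz, 8.46 kHz}.

2.6 kHz, 2.8 kHz, 8.46 kHz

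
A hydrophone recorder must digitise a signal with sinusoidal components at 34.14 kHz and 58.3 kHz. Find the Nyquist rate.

116.6 kHz

Highest-frequency component: 58.3 kHz.
Nyquist rate = 2 × 58.3 kHz = 116.6 kHz.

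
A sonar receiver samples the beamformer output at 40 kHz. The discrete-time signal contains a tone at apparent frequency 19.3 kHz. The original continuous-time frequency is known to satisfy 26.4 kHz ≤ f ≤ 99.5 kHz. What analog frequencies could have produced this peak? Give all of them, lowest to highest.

59.3 kHz, 60.7 kHz, 99.3 kHz

Frequencies that alias to 19.3 kHz are k·fs ± 19.3 kHz for integer k ≥ 0.
k=0: 19.3 kHz.
k=1: 20.7 kHz, 59.3 kHz.
k=2: 60.7 kHz, 99.3 kHz.
k=3: 100.7 kHz, 139.3 kHz.
Within [26.4 kHz, 99.5 kHz]: 59.3 kHz, 60.7 kHz, 99.3 kHz.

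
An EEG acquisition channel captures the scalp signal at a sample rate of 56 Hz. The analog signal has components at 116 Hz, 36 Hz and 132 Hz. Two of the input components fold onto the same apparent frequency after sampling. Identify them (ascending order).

36 Hz, 132 Hz

fs/2 = 28 Hz.
116 Hz mod fs = 4 Hz.
4 Hz ≤ fs/2 = 28 Hz, appears at 4 Hz.
36 Hz > fs/2 = 28 Hz, folds to fs − 36 Hz = 20 Hz.
132 Hz mod fs = 20 Hz.
20 Hz ≤ fs/2 = 28 Hz, appears at 20 Hz.
36 Hz and 132 Hz both map to 20 Hz.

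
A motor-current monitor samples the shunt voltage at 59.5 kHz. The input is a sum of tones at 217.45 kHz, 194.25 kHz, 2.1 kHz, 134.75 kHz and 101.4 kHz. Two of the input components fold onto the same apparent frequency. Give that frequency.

fs/2 = 29.75 kHz.
217.45 kHz mod fs = 38.95 kHz.
38.95 kHz > fs/2 = 29.75 kHz, folds to fs − 38.95 kHz = 20.55 kHz.
194.25 kHz mod fs = 15.75 kHz.
15.75 kHz ≤ fs/2 = 29.75 kHz, appears at 15.75 kHz.
2.1 kHz ≤ fs/2 = 29.75 kHz, passes unchanged.
134.75 kHz mod fs = 15.75 kHz.
15.75 kHz ≤ fs/2 = 29.75 kHz, appears at 15.75 kHz.
101.4 kHz mod fs = 41.9 kHz.
41.9 kHz > fs/2 = 29.75 kHz, folds to fs − 41.9 kHz = 17.6 kHz.
134.75 kHz and 194.25 kHz both map to 15.75 kHz.

15.75 kHz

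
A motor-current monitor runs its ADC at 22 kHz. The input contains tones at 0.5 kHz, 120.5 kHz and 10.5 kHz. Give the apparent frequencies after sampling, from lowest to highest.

0.5 kHz, 10.5 kHz

fs/2 = 11 kHz.
0.5 kHz ≤ fs/2 = 11 kHz, passes unchanged.
120.5 kHz mod fs = 10.5 kHz.
10.5 kHz ≤ fs/2 = 11 kHz, appears at 10.5 kHz.
10.5 kHz ≤ fs/2 = 11 kHz, passes unchanged.
Distinct values: {0.5 kHz, 10.5 kHz}.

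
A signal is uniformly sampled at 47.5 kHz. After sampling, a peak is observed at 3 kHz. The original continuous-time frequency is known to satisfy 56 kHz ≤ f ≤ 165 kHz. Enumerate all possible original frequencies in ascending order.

Frequencies that alias to 3 kHz are k·fs ± 3 kHz for integer k ≥ 0.
k=0: 3 kHz.
k=1: 44.5 kHz, 50.5 kHz.
k=2: 92 kHz, 98 kHz.
k=3: 139.5 kHz, 145.5 kHz.
k=4: 187 kHz, 193 kHz.
Within [56 kHz, 165 kHz]: 92 kHz, 98 kHz, 139.5 kHz, 145.5 kHz.

92 kHz, 98 kHz, 139.5 kHz, 145.5 kHz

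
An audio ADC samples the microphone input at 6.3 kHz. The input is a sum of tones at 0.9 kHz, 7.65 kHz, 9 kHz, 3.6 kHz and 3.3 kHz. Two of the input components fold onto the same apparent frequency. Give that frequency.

fs/2 = 3.15 kHz.
0.9 kHz ≤ fs/2 = 3.15 kHz, passes unchanged.
7.65 kHz mod fs = 1.35 kHz.
1.35 kHz ≤ fs/2 = 3.15 kHz, appears at 1.35 kHz.
9 kHz mod fs = 2.7 kHz.
2.7 kHz ≤ fs/2 = 3.15 kHz, appears at 2.7 kHz.
3.6 kHz > fs/2 = 3.15 kHz, folds to fs − 3.6 kHz = 2.7 kHz.
3.3 kHz > fs/2 = 3.15 kHz, folds to fs − 3.3 kHz = 3 kHz.
3.6 kHz and 9 kHz both map to 2.7 kHz.

2.7 kHz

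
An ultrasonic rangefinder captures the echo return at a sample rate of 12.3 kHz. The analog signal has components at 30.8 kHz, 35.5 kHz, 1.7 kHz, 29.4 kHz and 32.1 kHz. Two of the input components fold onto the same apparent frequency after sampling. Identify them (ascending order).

29.4 kHz, 32.1 kHz

fs/2 = 6.15 kHz.
30.8 kHz mod fs = 6.2 kHz.
6.2 kHz > fs/2 = 6.15 kHz, folds to fs − 6.2 kHz = 6.1 kHz.
35.5 kHz mod fs = 10.9 kHz.
10.9 kHz > fs/2 = 6.15 kHz, folds to fs − 10.9 kHz = 1.4 kHz.
1.7 kHz ≤ fs/2 = 6.15 kHz, passes unchanged.
29.4 kHz mod fs = 4.8 kHz.
4.8 kHz ≤ fs/2 = 6.15 kHz, appears at 4.8 kHz.
32.1 kHz mod fs = 7.5 kHz.
7.5 kHz > fs/2 = 6.15 kHz, folds to fs − 7.5 kHz = 4.8 kHz.
29.4 kHz and 32.1 kHz both map to 4.8 kHz.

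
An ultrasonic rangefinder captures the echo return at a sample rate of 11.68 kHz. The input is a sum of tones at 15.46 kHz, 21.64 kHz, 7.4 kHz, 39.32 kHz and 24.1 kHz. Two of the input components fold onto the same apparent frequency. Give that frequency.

fs/2 = 5.84 kHz.
15.46 kHz mod fs = 3.78 kHz.
3.78 kHz ≤ fs/2 = 5.84 kHz, appears at 3.78 kHz.
21.64 kHz mod fs = 9.96 kHz.
9.96 kHz > fs/2 = 5.84 kHz, folds to fs − 9.96 kHz = 1.72 kHz.
7.4 kHz > fs/2 = 5.84 kHz, folds to fs − 7.4 kHz = 4.28 kHz.
39.32 kHz mod fs = 4.28 kHz.
4.28 kHz ≤ fs/2 = 5.84 kHz, appears at 4.28 kHz.
24.1 kHz mod fs = 0.74 kHz.
0.74 kHz ≤ fs/2 = 5.84 kHz, appears at 0.74 kHz.
7.4 kHz and 39.32 kHz both map to 4.28 kHz.

4.28 kHz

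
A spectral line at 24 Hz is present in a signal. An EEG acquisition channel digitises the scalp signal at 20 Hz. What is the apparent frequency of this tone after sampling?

24 Hz mod fs = 4 Hz.
4 Hz ≤ fs/2 = 10 Hz, appears at 4 Hz.

4 Hz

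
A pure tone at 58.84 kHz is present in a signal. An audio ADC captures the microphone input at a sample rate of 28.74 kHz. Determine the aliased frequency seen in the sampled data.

58.84 kHz mod fs = 1.36 kHz.
1.36 kHz ≤ fs/2 = 14.37 kHz, appears at 1.36 kHz.

1.36 kHz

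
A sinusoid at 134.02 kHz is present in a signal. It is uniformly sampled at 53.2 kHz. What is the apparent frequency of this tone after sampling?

25.58 kHz

134.02 kHz mod fs = 27.62 kHz.
27.62 kHz > fs/2 = 26.6 kHz, folds to fs − 27.62 kHz = 25.58 kHz.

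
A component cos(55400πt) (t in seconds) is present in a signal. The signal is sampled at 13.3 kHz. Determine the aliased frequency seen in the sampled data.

1.1 kHz

ω = 55400π rad/s → f = ω/(2π) = 27700 Hz = 27.7 kHz.
27.7 kHz mod fs = 1.1 kHz.
1.1 kHz ≤ fs/2 = 6.65 kHz, appears at 1.1 kHz.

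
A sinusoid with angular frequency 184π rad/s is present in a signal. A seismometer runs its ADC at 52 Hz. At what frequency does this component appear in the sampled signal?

12 Hz

ω = 184π rad/s → f = ω/(2π) = 92 Hz.
92 Hz mod fs = 40 Hz.
40 Hz > fs/2 = 26 Hz, folds to fs − 40 Hz = 12 Hz.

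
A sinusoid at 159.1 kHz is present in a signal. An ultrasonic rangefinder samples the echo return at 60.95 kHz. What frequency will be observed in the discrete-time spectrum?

23.75 kHz

159.1 kHz mod fs = 37.2 kHz.
37.2 kHz > fs/2 = 30.475 kHz, folds to fs − 37.2 kHz = 23.75 kHz.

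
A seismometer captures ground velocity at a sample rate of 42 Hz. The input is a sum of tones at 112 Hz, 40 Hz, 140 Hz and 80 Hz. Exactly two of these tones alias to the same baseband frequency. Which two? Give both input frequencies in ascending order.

112 Hz, 140 Hz

fs/2 = 21 Hz.
112 Hz mod fs = 28 Hz.
28 Hz > fs/2 = 21 Hz, folds to fs − 28 Hz = 14 Hz.
40 Hz > fs/2 = 21 Hz, folds to fs − 40 Hz = 2 Hz.
140 Hz mod fs = 14 Hz.
14 Hz ≤ fs/2 = 21 Hz, appears at 14 Hz.
80 Hz mod fs = 38 Hz.
38 Hz > fs/2 = 21 Hz, folds to fs − 38 Hz = 4 Hz.
112 Hz and 140 Hz both map to 14 Hz.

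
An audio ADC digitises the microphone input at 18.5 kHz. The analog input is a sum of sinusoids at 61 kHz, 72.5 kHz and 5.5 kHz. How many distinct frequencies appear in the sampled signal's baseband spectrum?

fs/2 = 9.25 kHz.
61 kHz mod fs = 5.5 kHz.
5.5 kHz ≤ fs/2 = 9.25 kHz, appears at 5.5 kHz.
72.5 kHz mod fs = 17 kHz.
17 kHz > fs/2 = 9.25 kHz, folds to fs − 17 kHz = 1.5 kHz.
5.5 kHz ≤ fs/2 = 9.25 kHz, passes unchanged.
Distinct values: {1.5 kHz, 5.5 kHz} → 2.

2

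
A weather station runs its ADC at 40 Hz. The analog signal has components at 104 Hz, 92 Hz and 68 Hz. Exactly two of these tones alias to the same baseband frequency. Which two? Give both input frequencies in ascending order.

fs/2 = 20 Hz.
104 Hz mod fs = 24 Hz.
24 Hz > fs/2 = 20 Hz, folds to fs − 24 Hz = 16 Hz.
92 Hz mod fs = 12 Hz.
12 Hz ≤ fs/2 = 20 Hz, appears at 12 Hz.
68 Hz mod fs = 28 Hz.
28 Hz > fs/2 = 20 Hz, folds to fs − 28 Hz = 12 Hz.
68 Hz and 92 Hz both map to 12 Hz.

68 Hz, 92 Hz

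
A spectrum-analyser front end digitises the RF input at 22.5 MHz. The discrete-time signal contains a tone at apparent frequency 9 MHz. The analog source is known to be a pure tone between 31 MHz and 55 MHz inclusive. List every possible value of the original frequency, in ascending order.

Frequencies that alias to 9 MHz are k·fs ± 9 MHz for integer k ≥ 0.
k=0: 9 MHz.
k=1: 13.5 MHz, 31.5 MHz.
k=2: 36 MHz, 54 MHz.
k=3: 58.5 MHz, 76.5 MHz.
Within [31 MHz, 55 MHz]: 31.5 MHz, 36 MHz, 54 MHz.

31.5 MHz, 36 MHz, 54 MHz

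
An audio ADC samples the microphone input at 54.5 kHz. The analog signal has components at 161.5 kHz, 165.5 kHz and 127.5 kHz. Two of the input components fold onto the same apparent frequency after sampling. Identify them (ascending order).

161.5 kHz, 165.5 kHz

fs/2 = 27.25 kHz.
161.5 kHz mod fs = 52.5 kHz.
52.5 kHz > fs/2 = 27.25 kHz, folds to fs − 52.5 kHz = 2 kHz.
165.5 kHz mod fs = 2 kHz.
2 kHz ≤ fs/2 = 27.25 kHz, appears at 2 kHz.
127.5 kHz mod fs = 18.5 kHz.
18.5 kHz ≤ fs/2 = 27.25 kHz, appears at 18.5 kHz.
161.5 kHz and 165.5 kHz both map to 2 kHz.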